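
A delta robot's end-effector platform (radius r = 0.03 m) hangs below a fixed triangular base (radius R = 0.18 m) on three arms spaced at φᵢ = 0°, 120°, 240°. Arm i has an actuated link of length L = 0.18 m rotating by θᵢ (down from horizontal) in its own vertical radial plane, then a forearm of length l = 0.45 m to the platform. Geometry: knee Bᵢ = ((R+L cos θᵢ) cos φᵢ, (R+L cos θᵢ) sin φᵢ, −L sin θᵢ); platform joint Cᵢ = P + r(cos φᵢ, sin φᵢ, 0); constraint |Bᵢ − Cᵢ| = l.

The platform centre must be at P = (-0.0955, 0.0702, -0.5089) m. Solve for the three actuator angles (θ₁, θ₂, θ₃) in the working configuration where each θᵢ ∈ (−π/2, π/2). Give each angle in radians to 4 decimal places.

θ₁ = 1.3089, θ₂ = 0.6109, θ₃ = 1.0474

φ1=0.0° → target in arm frame (-0.0955, 0.0702)
  A=0.2455, B=-0.5089, C=(l²−L²−A²−y'²−z²)/(2L)=-0.4280
  θ1 = atan2(B,A) + arccos(C/0.5650) = 1.3089
rotate P by −φ2: (0.1085, 0.0476, -0.5089)
  A=0.0415, B=-0.5089, C=(l²−L²−A²−y'²−z²)/(2L)=-0.2580
  √(A²+B²)=0.5106;  θ2 = -1.4895+2.1004 ≈ 0.6109
arm 3 (φ=240.0°): x'=-0.0130, y'=-0.1178
  e−x'=0.1630;  (l²−L²−(e−x')²−y'²−z²)/2L = -0.3593
  θ3 = atan2(B,A) + arccos(C/0.5344) = 1.0474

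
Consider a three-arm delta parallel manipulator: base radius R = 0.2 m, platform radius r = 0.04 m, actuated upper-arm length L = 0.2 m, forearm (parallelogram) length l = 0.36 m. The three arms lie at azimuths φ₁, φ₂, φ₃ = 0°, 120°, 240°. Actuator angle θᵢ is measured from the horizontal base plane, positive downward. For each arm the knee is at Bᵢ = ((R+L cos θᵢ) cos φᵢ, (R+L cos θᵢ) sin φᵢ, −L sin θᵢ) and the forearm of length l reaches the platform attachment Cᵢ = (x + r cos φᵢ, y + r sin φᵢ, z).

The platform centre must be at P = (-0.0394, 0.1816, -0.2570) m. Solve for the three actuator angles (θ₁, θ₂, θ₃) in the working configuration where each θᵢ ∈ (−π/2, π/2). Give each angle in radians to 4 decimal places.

arm 1 (φ=0.0°): x'=-0.0394, y'=0.1816
  A cos θ + B sin θ = C:  0.1994·cos θ + -0.2570·sin θ = -0.1230
  √(A²+B²)=0.3253;  θ1 = -0.9109+1.9585 ≈ 1.0475
rotate P by −φ2: (0.1770, -0.0567, -0.2570)
  A=-0.0170, B=-0.2570, C=(l²−L²−A²−y'²−z²)/(2L)=0.0501
  θ2 = atan2(B,A) + arccos(C/0.2576) = -0.2618
rotate P by −φ3: (-0.1376, -0.1249, -0.2570)
  A=0.2976, B=-0.2570, C=(l²−L²−A²−y'²−z²)/(2L)=-0.2015
  √(A²+B²)=0.3932;  θ3 = -0.7124+2.1089 ≈ 1.3965

θ₁ = 1.0475, θ₂ = -0.2618, θ₃ = 1.3965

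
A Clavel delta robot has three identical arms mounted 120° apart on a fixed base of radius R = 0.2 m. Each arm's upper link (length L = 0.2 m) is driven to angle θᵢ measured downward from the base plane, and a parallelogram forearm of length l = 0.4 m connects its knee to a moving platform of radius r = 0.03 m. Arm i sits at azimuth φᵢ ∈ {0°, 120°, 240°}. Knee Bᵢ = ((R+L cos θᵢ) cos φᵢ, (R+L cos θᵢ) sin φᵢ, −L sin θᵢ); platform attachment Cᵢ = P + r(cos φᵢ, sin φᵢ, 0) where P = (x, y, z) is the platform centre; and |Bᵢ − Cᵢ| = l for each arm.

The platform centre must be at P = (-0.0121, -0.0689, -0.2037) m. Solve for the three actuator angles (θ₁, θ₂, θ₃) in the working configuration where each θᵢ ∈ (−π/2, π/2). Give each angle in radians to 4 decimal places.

rotate P by −φ1: (-0.0121, -0.0689, -0.2037)
  A cos θ + B sin θ = C:  0.1821·cos θ + -0.2037·sin θ = 0.1015
  θ1 = atan2(B,A) + arccos(C/0.2732) = 0.3489
φ2=120.0° → target in arm frame (-0.0536, 0.0449)
  A=0.2236, B=-0.2037, C=(l²−L²−A²−y'²−z²)/(2L)=0.0662
  √(A²+B²)=0.3025;  θ2 = -0.7388+1.3501 ≈ 0.6113
rotate P by −φ3: (0.0657, 0.0240, -0.2037)
  A cos θ + B sin θ = C:  0.1043·cos θ + -0.2037·sin θ = 0.1676
  γ=atan2(-0.2037,0.1043)=-1.0976;  ψ=arccos(0.7326)=0.7487;  θ3=γ+ψ≈-0.3489

θ₁ = 0.3489, θ₂ = 0.6113, θ₃ = -0.3489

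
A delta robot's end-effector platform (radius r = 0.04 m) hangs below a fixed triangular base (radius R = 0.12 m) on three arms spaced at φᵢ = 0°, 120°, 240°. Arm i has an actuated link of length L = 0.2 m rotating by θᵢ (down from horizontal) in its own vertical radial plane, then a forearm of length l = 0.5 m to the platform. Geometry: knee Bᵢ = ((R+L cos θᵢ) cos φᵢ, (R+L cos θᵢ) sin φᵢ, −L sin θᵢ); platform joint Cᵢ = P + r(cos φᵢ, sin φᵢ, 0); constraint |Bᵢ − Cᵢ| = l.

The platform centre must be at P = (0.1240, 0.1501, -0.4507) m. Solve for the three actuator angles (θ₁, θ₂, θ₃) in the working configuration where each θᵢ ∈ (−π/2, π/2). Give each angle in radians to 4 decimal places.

rotate P by −φ1: (0.1240, 0.1501, -0.4507)
  e−x'=-0.0440;  (l²−L²−(e−x')²−y'²−z²)/2L = -0.0440
  γ=atan2(-0.4507,-0.0440)=-1.6681;  ψ=arccos(-0.0971)=1.6681;  θ1=γ+ψ≈0.0000
rotate P by −φ2: (0.0680, -0.1824, -0.4507)
  e−x'=0.0120;  (l²−L²−(e−x')²−y'²−z²)/2L = -0.0664
  θ2 = atan2(B,A) + arccos(C/0.4509) = 0.1744
rotate P by −φ3: (-0.1920, 0.0323, -0.4507)
  A cos θ + B sin θ = C:  0.2720·cos θ + -0.4507·sin θ = -0.1704
  √(A²+B²)=0.5264;  θ3 = -1.0278+1.9004 ≈ 0.8726

θ₁ = 0.0000, θ₂ = 0.1744, θ₃ = 0.8726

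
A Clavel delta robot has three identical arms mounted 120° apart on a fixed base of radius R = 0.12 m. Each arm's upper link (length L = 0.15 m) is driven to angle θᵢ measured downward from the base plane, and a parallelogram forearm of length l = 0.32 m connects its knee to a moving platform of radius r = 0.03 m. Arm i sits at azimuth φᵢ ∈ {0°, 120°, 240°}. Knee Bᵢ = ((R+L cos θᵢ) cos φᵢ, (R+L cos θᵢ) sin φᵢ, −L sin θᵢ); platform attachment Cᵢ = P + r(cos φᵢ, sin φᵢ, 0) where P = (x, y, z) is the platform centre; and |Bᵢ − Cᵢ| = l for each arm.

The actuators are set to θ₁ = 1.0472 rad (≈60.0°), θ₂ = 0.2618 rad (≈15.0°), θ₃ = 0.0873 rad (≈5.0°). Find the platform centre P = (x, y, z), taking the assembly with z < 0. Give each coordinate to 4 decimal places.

(-0.1219, -0.0173, -0.2705)

φ1=0.0°: virtual centre (0.1650, 0.0000, -0.1299), radius l
centre 2 = (0.2349·cos120.0°, 0.2349·sin120.0°, -0.0388) = (-0.1174, 0.2034, -0.0388)
arm 3 at φ=240.0°: (R−r)+L cos θ3 = 0.2394;  centre 3 = (-0.1197, -0.2074, -0.0131)
|centre ₂|²−|centre ₁|² = 0.0126;  |centre ₃|²−|centre ₁|² = 0.0134
linear system: -0.5649x+0.4068y = 0.0126−0.1822z; -0.5694x+-0.4147y = 0.0134−0.2337z
det = 0.4659;  x = -0.0229+0.3662z,  y = -0.0009+0.0607z
quadratic in z: (1.1377)z²+(0.1221)z+(-0.0502)=0, √Δ=0.4934 → z ∈ {-0.2705, 0.1632}; z = -0.2705 (taking z<0)
x = -0.1219, y = -0.0173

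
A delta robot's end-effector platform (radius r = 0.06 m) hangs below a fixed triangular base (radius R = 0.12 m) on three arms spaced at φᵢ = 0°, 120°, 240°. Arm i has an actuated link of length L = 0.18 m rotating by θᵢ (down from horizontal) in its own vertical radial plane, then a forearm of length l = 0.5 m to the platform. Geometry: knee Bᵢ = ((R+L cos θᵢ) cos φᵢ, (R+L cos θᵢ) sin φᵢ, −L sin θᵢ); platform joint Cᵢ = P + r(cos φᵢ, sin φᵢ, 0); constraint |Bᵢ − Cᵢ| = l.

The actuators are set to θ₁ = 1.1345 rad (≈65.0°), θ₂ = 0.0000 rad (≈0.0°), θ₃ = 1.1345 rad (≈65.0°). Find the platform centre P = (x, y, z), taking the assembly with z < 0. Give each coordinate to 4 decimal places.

arm 1 at φ=0.0°: ρ1 = 0.1361;  S1 = (0.1361, 0.0000, -0.1631)
φ2=120.0°: virtual centre (-0.1200, 0.2078, 0.0000), radius l
S3 = (0.1361·cos240.0°, 0.1361·sin240.0°, -0.1631) = (-0.0680, -0.1178, -0.1631)
subtract pairs → two planes through P
plane₁₂: -0.5121x+0.4157y+0.3263z = 0.0125
Cramer: x(z) = -0.0101+0.2648z;  y(z) = 0.0175-0.4587z
quadratic in z: (1.2805)z²+(0.2328)z+(-0.2017)=0, √Δ=1.0427 → z ∈ {-0.4981, 0.3163}; z = -0.4981 (taking z<0)
x = -0.1420, y = 0.2460

(-0.1420, 0.2460, -0.4981)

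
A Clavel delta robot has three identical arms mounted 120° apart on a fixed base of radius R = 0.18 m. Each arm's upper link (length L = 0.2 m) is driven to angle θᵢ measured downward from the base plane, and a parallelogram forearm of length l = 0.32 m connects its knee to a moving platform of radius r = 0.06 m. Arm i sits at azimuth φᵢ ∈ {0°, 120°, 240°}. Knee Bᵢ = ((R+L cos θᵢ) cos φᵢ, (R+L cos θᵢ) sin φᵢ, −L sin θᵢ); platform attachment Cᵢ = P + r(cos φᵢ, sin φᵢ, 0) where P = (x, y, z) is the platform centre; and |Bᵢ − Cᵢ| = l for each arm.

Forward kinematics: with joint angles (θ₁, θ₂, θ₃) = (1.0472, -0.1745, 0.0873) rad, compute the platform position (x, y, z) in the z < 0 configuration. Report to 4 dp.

arm 1 at φ=0.0°: ρ1 = 0.2200;  centre 1 = (0.2200, 0.0000, -0.1732)
centre 2 = (0.3170·cos120.0°, 0.3170·sin120.0°, 0.0347) = (-0.1585, 0.2745, 0.0347)
centre 3 = (0.3192·cos240.0°, 0.3192·sin240.0°, -0.0174) = (-0.1596, -0.2765, -0.0174)
eliminate P² terms by subtracting sphere 1 from 2 and 3
linear system: -0.7570x+0.5490y = 0.0233−0.4159z; -0.7592x+-0.5529y = 0.0238−0.3115z
det = 0.8354;  x = -0.0311+0.4800z,  y = -0.0004+-0.0957z
quadratic in z: (1.2395)z²+(0.1055)z+(-0.0094)=0, √Δ=0.2400 → z ∈ {-0.1393, 0.0543}; z = -0.1393 (taking z<0)
x = -0.0979, y = 0.0129

(-0.0979, 0.0129, -0.1393)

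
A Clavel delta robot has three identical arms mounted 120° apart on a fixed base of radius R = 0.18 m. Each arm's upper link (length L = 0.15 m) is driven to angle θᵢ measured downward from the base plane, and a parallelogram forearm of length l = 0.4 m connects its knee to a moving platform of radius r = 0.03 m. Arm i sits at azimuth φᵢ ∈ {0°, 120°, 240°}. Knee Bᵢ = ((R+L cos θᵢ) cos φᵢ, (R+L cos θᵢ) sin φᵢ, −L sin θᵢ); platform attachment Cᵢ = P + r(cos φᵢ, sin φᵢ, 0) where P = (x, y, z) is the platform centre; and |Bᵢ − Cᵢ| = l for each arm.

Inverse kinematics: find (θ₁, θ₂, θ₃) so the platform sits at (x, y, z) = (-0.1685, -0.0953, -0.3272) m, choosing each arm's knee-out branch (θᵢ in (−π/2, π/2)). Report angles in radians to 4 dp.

φ1=0.0° → target in arm frame (-0.1685, -0.0953)
  e−x'=0.3185;  (l²−L²−(e−x')²−y'²−z²)/2L = -0.2669
  √(A²+B²)=0.4566;  θ1 = -0.7989+2.1952 ≈ 1.3963
arm 2 (φ=120.0°): x'=0.0017, y'=0.1936
  e−x'=0.1483;  (l²−L²−(e−x')²−y'²−z²)/2L = -0.0967
  θ2 = atan2(B,A) + arccos(C/0.3592) = 0.6981
arm 3 (φ=240.0°): x'=0.1668, y'=-0.0983
  A cos θ + B sin θ = C:  -0.0168·cos θ + -0.3272·sin θ = 0.0683
  θ3 = atan2(B,A) + arccos(C/0.3276) = -0.2614

θ₁ = 1.3963, θ₂ = 0.6981, θ₃ = -0.2614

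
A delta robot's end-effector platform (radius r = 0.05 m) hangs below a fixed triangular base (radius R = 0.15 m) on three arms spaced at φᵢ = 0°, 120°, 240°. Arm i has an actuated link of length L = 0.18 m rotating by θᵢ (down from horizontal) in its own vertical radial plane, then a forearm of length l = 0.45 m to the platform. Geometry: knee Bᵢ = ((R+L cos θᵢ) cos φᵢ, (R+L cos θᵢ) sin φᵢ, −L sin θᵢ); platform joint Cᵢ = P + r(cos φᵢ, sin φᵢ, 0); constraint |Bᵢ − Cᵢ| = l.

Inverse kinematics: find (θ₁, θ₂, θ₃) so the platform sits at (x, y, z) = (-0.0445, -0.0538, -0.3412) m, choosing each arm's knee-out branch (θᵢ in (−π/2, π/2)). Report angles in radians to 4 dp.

θ₁ = 0.1745, θ₂ = 0.0869, θ₃ = -0.3493

arm 1 (φ=0.0°): x'=-0.0445, y'=-0.0538
  A cos θ + B sin θ = C:  0.1445·cos θ + -0.3412·sin θ = 0.0831
  θ1 = atan2(B,A) + arccos(C/0.3705) = 0.1745
rotate P by −φ2: (-0.0243, 0.0654, -0.3412)
  A=0.1243, B=-0.3412, C=(l²−L²−A²−y'²−z²)/(2L)=0.0943
  √(A²+B²)=0.3632;  θ2 = -1.2213+1.3082 ≈ 0.0869
φ3=240.0° → target in arm frame (0.0688, -0.0116)
  e−x'=0.0312;  (l²−L²−(e−x')²−y'²−z²)/2L = 0.1460
  √(A²+B²)=0.3426;  θ3 = -1.4797+1.1304 ≈ -0.3493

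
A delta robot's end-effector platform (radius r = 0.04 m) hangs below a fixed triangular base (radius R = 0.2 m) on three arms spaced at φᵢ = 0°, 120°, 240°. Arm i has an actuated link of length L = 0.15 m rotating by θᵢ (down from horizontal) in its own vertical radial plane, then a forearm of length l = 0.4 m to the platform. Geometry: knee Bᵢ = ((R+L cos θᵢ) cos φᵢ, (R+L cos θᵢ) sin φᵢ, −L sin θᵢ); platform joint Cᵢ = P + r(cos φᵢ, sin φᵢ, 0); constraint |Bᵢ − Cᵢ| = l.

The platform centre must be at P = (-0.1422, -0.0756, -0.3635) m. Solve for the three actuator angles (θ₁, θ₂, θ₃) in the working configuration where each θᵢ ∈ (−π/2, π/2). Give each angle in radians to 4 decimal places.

arm 1 (φ=0.0°): x'=-0.1422, y'=-0.0756
  A=0.3022, B=-0.3635, C=(l²−L²−A²−y'²−z²)/(2L)=-0.3056
  γ=atan2(-0.3635,0.3022)=-0.8772;  ψ=arccos(-0.6464)=2.2737;  θ1=γ+ψ≈1.3965
φ2=120.0° → target in arm frame (0.0056, 0.1609)
  A cos θ + B sin θ = C:  0.1544·cos θ + -0.3635·sin θ = -0.1479
  γ=atan2(-0.3635,0.1544)=-1.1692;  ψ=arccos(-0.3745)=1.9546;  θ2=γ+ψ≈0.7854
arm 3 (φ=240.0°): x'=0.1366, y'=-0.0853
  A=0.0234, B=-0.3635, C=(l²−L²−A²−y'²−z²)/(2L)=-0.0082
  γ=atan2(-0.3635,0.0234)=-1.5064;  ψ=arccos(-0.0226)=1.5934;  θ3=γ+ψ≈0.0869

θ₁ = 1.3965, θ₂ = 0.7854, θ₃ = 0.0869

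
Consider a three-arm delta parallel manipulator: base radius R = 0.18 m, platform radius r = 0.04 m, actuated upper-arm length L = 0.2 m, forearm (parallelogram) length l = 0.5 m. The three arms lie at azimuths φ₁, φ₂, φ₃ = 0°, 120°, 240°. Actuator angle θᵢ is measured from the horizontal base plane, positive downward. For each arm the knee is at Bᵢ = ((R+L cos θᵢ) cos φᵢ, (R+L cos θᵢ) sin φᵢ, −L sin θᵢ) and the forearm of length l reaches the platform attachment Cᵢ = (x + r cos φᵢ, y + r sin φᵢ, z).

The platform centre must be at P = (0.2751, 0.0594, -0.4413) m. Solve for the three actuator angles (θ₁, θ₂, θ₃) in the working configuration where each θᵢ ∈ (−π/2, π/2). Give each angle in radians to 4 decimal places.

θ₁ = -0.2617, θ₂ = 1.0473, θ₃ = 1.3091

rotate P by −φ1: (0.2751, 0.0594, -0.4413)
  A=-0.1351, B=-0.4413, C=(l²−L²−A²−y'²−z²)/(2L)=-0.0163
  √(A²+B²)=0.4615;  θ1 = -1.8679+1.6062 ≈ -0.2617
arm 2 (φ=120.0°): x'=-0.0861, y'=-0.2679
  A cos θ + B sin θ = C:  0.2261·cos θ + -0.4413·sin θ = -0.2692
  γ=atan2(-0.4413,0.2261)=-1.0973;  ψ=arccos(-0.5428)=2.1446;  θ2=γ+ψ≈1.0473
rotate P by −φ3: (-0.1890, 0.2085, -0.4413)
  A cos θ + B sin θ = C:  0.3290·cos θ + -0.4413·sin θ = -0.3412
  γ=atan2(-0.4413,0.3290)=-0.9302;  ψ=arccos(-0.6198)=2.2393;  θ3=γ+ψ≈1.3091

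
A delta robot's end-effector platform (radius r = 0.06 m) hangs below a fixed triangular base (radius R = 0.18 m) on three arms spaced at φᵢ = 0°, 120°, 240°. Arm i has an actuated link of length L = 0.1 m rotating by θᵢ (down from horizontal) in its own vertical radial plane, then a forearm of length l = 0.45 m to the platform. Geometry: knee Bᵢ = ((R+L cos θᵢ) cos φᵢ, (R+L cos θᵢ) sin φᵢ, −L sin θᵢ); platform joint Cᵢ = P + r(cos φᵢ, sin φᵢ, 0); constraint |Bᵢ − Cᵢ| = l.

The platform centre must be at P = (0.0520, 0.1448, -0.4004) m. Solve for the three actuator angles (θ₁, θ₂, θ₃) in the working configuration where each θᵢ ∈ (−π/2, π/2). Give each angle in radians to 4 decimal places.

φ1=0.0° → target in arm frame (0.0520, 0.1448)
  A=0.0680, B=-0.4004, C=(l²−L²−A²−y'²−z²)/(2L)=0.0329
  θ1 = atan2(B,A) + arccos(C/0.4061) = 0.0870
rotate P by −φ2: (0.0994, -0.1174, -0.4004)
  A cos θ + B sin θ = C:  0.0206·cos θ + -0.4004·sin θ = 0.0898
  γ=atan2(-0.4004,0.0206)=-1.5194;  ψ=arccos(0.2240)=1.3448;  θ2=γ+ψ≈-0.1746
rotate P by −φ3: (-0.1514, -0.0274, -0.4004)
  e−x'=0.2714;  (l²−L²−(e−x')²−y'²−z²)/2L = -0.2111
  γ=atan2(-0.4004,0.2714)=-0.9751;  ψ=arccos(-0.4365)=2.0225;  θ3=γ+ψ≈1.0474

θ₁ = 0.0870, θ₂ = -0.1746, θ₃ = 1.0474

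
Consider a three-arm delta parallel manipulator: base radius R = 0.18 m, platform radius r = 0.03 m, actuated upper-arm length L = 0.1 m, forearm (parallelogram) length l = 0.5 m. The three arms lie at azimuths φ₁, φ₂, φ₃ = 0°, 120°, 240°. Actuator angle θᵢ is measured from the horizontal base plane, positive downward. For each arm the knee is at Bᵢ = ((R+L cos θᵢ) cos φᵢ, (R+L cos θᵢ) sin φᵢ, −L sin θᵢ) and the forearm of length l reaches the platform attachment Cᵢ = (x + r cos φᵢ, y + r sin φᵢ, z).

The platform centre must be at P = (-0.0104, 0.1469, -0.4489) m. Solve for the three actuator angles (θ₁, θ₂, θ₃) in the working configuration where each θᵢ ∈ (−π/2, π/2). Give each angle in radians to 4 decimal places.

θ₁ = 0.4358, θ₂ = -0.3493, θ₃ = 0.9596

φ1=0.0° → target in arm frame (-0.0104, 0.1469)
  A cos θ + B sin θ = C:  0.1604·cos θ + -0.4489·sin θ = -0.0441
  θ1 = atan2(B,A) + arccos(C/0.4767) = 0.4358
rotate P by −φ2: (0.1324, -0.0644, -0.4489)
  e−x'=0.0176;  (l²−L²−(e−x')²−y'²−z²)/2L = 0.1701
  √(A²+B²)=0.4492;  θ2 = -1.5317+1.1824 ≈ -0.3493
rotate P by −φ3: (-0.1220, -0.0825, -0.4489)
  e−x'=0.2720;  (l²−L²−(e−x')²−y'²−z²)/2L = -0.2115
  θ3 = atan2(B,A) + arccos(C/0.5249) = 0.9596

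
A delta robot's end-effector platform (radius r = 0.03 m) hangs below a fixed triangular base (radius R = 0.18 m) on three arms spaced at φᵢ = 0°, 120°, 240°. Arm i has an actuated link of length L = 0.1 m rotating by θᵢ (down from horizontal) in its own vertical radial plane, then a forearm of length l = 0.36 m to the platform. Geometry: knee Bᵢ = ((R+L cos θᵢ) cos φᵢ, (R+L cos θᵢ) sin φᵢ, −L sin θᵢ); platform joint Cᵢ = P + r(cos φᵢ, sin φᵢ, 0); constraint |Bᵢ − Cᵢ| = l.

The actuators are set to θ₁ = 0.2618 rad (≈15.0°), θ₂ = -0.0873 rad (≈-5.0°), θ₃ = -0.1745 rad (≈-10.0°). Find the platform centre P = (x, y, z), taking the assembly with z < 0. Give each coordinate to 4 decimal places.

(-0.0281, -0.0048, -0.2585)

centre 1 = (0.2466·cos0.0°, 0.2466·sin0.0°, -0.0259) = (0.2466, 0.0000, -0.0259)
centre 2 = (0.2496·cos120.0°, 0.2496·sin120.0°, 0.0087) = (-0.1248, 0.2162, 0.0087)
arm 3 at φ=240.0°: (R−r)+L cos θ3 = 0.2485;  centre 3 = (-0.1242, -0.2152, 0.0174)
|centre ₂|²−|centre ₁|² = 0.0009;  |centre ₃|²−|centre ₁|² = 0.0006
plane₁₂: -0.7428x+0.4324y+0.0692z = 0.0009
Cramer: x(z) = -0.0010+0.1049z;  y(z) = 0.0004+0.0202z
sphere 1 gives Az²+Bz+C=0 with A=1.0114, B=-0.0002, C=-0.0676;  B²−4AC=0.2736;  roots -0.2585, 0.2587;  negative root z = -0.2585
x = -0.0281, y = -0.0048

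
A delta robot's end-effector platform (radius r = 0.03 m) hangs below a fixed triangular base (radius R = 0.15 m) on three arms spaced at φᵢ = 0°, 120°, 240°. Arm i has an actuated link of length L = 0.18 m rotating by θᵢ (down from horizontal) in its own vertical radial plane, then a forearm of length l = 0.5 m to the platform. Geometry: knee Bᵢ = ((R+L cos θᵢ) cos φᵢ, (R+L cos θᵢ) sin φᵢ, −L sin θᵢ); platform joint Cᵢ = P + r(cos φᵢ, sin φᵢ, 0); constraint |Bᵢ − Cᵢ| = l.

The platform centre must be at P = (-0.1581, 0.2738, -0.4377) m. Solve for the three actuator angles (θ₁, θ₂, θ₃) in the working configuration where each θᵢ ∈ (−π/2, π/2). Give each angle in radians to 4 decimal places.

φ1=0.0° → target in arm frame (-0.1581, 0.2738)
  A=0.2781, B=-0.4377, C=(l²−L²−A²−y'²−z²)/(2L)=-0.3508
  √(A²+B²)=0.5186;  θ1 = -1.0048+2.3137 ≈ 1.3090
rotate P by −φ2: (0.3162, 0.0000, -0.4377)
  A cos θ + B sin θ = C:  -0.1962·cos θ + -0.4377·sin θ = -0.0346
  γ=atan2(-0.4377,-0.1962)=-1.9921;  ψ=arccos(-0.0722)=1.6430;  θ2=γ+ψ≈-0.3491
arm 3 (φ=240.0°): x'=-0.1581, y'=-0.2738
  A cos θ + B sin θ = C:  0.2781·cos θ + -0.4377·sin θ = -0.3508
  √(A²+B²)=0.5186;  θ3 = -1.0048+2.3137 ≈ 1.3089

θ₁ = 1.3090, θ₂ = -0.3491, θ₃ = 1.3089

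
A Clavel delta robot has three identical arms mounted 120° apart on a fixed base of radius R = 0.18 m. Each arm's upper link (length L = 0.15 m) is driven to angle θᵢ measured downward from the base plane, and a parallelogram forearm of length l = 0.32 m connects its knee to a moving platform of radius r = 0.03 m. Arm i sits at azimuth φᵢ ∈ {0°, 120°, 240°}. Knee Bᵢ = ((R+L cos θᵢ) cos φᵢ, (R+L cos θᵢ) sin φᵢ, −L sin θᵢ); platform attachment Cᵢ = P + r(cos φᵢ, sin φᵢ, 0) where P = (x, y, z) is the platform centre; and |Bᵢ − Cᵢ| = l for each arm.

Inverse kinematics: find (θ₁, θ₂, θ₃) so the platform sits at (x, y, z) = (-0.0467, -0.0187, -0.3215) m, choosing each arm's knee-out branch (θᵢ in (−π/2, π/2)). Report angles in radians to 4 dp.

θ₁ = 1.1348, θ₂ = 0.8727, θ₃ = 0.6983

rotate P by −φ1: (-0.0467, -0.0187, -0.3215)
  A cos θ + B sin θ = C:  0.1967·cos θ + -0.3215·sin θ = -0.2083
  √(A²+B²)=0.3769;  θ1 = -1.0217+2.1565 ≈ 1.1348
rotate P by −φ2: (0.0072, 0.0498, -0.3215)
  A=0.1428, B=-0.3215, C=(l²−L²−A²−y'²−z²)/(2L)=-0.1545
  θ2 = atan2(B,A) + arccos(C/0.3518) = 0.8727
arm 3 (φ=240.0°): x'=0.0395, y'=-0.0311
  A=0.1105, B=-0.3215, C=(l²−L²−A²−y'²−z²)/(2L)=-0.1221
  θ3 = atan2(B,A) + arccos(C/0.3399) = 0.6983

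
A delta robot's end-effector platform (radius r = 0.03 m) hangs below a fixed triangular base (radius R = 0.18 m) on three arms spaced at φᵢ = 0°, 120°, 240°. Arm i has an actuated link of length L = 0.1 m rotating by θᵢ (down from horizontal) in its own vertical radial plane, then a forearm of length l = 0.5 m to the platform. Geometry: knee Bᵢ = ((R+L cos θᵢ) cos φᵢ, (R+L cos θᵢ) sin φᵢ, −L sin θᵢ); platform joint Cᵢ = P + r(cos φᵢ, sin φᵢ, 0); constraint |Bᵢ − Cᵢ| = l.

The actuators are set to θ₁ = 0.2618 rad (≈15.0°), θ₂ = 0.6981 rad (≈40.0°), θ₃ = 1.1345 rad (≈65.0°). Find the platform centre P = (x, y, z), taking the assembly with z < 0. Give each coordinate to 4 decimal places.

centre 1 = (0.2466·cos0.0°, 0.2466·sin0.0°, -0.0259) = (0.2466, 0.0000, -0.0259)
arm 2 at φ=120.0°: (R−r)+L cos θ2 = 0.2266;  centre 2 = (-0.1133, 0.1962, -0.0643)
arm 3 at φ=240.0°: (R−r)+L cos θ3 = 0.1923;  centre 3 = (-0.0961, -0.1665, -0.0906)
|centre ₂|²−|centre ₁|² = -0.0060;  |centre ₃|²−|centre ₁|² = -0.0163
linear system: -0.7198x+0.3925y = -0.0060−-0.0768z; -0.6854x+-0.3330y = -0.0163−-0.1295z
det = 0.5087;  x = 0.0165+-0.1502z,  y = 0.0150+-0.0798z
quadratic in z: (1.0289)z²+(0.1185)z+(-0.1962)=0, √Δ=0.9063 → z ∈ {-0.4980, 0.3828}; z = -0.4980 (taking z<0)
x = 0.0913, y = 0.0547

(0.0913, 0.0547, -0.4980)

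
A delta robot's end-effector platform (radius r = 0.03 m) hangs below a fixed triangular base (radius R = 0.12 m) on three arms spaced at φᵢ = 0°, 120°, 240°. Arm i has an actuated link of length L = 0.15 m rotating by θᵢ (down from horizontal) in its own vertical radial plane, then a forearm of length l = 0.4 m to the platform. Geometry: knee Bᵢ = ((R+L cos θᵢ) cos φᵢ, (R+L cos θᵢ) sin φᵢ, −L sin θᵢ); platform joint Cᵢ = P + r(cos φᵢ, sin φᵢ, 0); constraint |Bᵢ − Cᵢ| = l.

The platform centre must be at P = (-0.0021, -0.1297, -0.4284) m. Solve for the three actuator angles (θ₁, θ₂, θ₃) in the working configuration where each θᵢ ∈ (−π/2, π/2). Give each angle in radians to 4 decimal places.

θ₁ = 0.7853, θ₂ = 1.1347, θ₃ = 0.3491

arm 1 (φ=0.0°): x'=-0.0021, y'=-0.1297
  A=0.0921, B=-0.4284, C=(l²−L²−A²−y'²−z²)/(2L)=-0.2378
  γ=atan2(-0.4284,0.0921)=-1.3590;  ψ=arccos(-0.5426)=2.1444;  θ1=γ+ψ≈0.7853
rotate P by −φ2: (-0.1113, 0.0667, -0.4284)
  A=0.2013, B=-0.4284, C=(l²−L²−A²−y'²−z²)/(2L)=-0.3033
  √(A²+B²)=0.4733;  θ2 = -1.1316+2.2662 ≈ 1.1347
φ3=240.0° → target in arm frame (0.1134, 0.0630)
  A=-0.0234, B=-0.4284, C=(l²−L²−A²−y'²−z²)/(2L)=-0.1685
  γ=atan2(-0.4284,-0.0234)=-1.6253;  ψ=arccos(-0.3927)=1.9744;  θ3=γ+ψ≈0.3491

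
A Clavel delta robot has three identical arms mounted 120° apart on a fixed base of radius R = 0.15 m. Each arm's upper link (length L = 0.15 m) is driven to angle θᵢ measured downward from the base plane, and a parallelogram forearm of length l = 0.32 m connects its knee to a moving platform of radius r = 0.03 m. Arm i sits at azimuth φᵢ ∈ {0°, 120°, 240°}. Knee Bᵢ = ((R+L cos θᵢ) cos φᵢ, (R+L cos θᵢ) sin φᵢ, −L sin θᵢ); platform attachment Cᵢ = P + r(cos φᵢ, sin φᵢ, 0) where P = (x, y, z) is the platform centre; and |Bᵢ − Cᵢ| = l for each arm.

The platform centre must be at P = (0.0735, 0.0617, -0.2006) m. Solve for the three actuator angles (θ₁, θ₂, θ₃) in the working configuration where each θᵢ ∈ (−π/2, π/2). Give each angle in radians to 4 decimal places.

φ1=0.0° → target in arm frame (0.0735, 0.0617)
  A cos θ + B sin θ = C:  0.0465·cos θ + -0.2006·sin θ = 0.1123
  θ1 = atan2(B,A) + arccos(C/0.2059) = -0.3490
φ2=120.0° → target in arm frame (0.0167, -0.0945)
  e−x'=0.1033;  (l²−L²−(e−x')²−y'²−z²)/2L = 0.0668
  γ=atan2(-0.2006,0.1033)=-1.0952;  ψ=arccos(0.2963)=1.2700;  θ2=γ+ψ≈0.1748
arm 3 (φ=240.0°): x'=-0.0902, y'=0.0328
  A=0.2102, B=-0.2006, C=(l²−L²−A²−y'²−z²)/(2L)=-0.0186
  γ=atan2(-0.2006,0.2102)=-0.7621;  ψ=arccos(-0.0642)=1.6350;  θ3=γ+ψ≈0.8729

θ₁ = -0.3490, θ₂ = 0.1748, θ₃ = 0.8729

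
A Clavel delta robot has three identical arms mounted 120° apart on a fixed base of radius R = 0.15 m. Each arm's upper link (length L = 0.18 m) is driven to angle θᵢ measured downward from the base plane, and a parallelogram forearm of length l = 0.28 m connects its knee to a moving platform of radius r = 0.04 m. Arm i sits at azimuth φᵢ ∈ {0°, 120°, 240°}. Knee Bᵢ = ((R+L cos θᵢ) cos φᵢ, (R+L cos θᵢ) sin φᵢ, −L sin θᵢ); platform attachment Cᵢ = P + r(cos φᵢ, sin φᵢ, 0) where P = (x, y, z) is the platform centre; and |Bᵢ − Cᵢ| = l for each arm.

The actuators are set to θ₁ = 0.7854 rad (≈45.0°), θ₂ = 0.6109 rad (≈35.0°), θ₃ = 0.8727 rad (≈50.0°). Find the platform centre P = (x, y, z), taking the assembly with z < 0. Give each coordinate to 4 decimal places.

φ1=0.0°: virtual centre (0.2373, 0.0000, -0.1273), radius l
φ2=120.0°: virtual centre (-0.1287, 0.2230, -0.1032), radius l
centre 3 = (0.2257·cos240.0°, 0.2257·sin240.0°, -0.1379) = (-0.1128, -0.1955, -0.1379)
|centre ₂|²−|centre ₁|² = 0.0044;  |centre ₃|²−|centre ₁|² = -0.0025
linear system: -0.7320x+0.4459y = 0.0044−0.0481z; -0.7003x+-0.3909y = -0.0025−-0.0212z
Cramer: x(z) = -0.0010+0.0156z;  y(z) = 0.0083-0.0822z
quadratic in z: (1.0070)z²+(0.2458)z+(-0.0054)=0, √Δ=0.2863 → z ∈ {-0.2642, 0.0201}; z = -0.2642 (taking z<0)
x = -0.0051, y = 0.0300

(-0.0051, 0.0300, -0.2642)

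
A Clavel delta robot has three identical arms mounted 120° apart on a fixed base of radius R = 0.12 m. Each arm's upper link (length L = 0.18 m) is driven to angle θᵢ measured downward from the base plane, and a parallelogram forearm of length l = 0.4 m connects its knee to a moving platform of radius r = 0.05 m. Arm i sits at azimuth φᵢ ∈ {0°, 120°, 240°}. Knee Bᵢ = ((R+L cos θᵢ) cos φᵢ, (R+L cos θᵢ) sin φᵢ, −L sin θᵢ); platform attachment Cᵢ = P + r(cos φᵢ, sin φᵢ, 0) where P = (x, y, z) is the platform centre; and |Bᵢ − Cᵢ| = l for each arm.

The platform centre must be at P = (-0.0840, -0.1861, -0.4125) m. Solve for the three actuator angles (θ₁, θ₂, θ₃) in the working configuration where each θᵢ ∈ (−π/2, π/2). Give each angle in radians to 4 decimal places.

θ₁ = 1.0474, θ₂ = 1.1346, θ₃ = 0.0873

φ1=0.0° → target in arm frame (-0.0840, -0.1861)
  A cos θ + B sin θ = C:  0.1540·cos θ + -0.4125·sin θ = -0.2803
  θ1 = atan2(B,A) + arccos(C/0.4403) = 1.0474
φ2=120.0° → target in arm frame (-0.1192, 0.1658)
  e−x'=0.1892;  (l²−L²−(e−x')²−y'²−z²)/2L = -0.2940
  γ=atan2(-0.4125,0.1892)=-1.1408;  ψ=arccos(-0.6478)=2.2755;  θ2=γ+ψ≈1.1346
rotate P by −φ3: (0.2032, 0.0203, -0.4125)
  A cos θ + B sin θ = C:  -0.1332·cos θ + -0.4125·sin θ = -0.1686
  √(A²+B²)=0.4335;  θ3 = -1.8831+1.9703 ≈ 0.0873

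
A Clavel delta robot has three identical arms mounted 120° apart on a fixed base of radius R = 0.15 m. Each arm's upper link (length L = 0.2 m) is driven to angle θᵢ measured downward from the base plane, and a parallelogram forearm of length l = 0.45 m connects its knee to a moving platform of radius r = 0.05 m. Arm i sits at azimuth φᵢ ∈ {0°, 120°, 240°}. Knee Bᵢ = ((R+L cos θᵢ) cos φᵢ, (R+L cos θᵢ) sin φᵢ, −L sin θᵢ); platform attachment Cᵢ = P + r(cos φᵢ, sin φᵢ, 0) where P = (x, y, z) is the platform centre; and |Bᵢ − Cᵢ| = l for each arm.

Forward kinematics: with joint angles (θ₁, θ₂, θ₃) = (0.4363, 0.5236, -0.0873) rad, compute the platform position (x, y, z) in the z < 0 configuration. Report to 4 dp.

φ1=0.0°: virtual centre (0.2813, 0.0000, -0.0845), radius l
O2 = (0.2732·cos120.0°, 0.2732·sin120.0°, -0.1000) = (-0.1366, 0.2366, -0.1000)
arm 3 at φ=240.0°: (R−r)+L cos θ3 = 0.2992;  O3 = (-0.1496, -0.2591, 0.0174)
eliminate P² terms by subtracting sphere 1 from 2 and 3
plane₁₂: -0.8357x+0.4732y+-0.0310z = -0.0016
det = 0.8409;  x = -0.0010+0.0957z,  y = -0.0052+0.2344z
sphere 1 gives Az²+Bz+C=0 with A=1.0641, B=0.1126, C=-0.1156;  B²−4AC=0.5049;  roots -0.3868, 0.2810;  negative root z = -0.3868
x = -0.0380, y = -0.0959

(-0.0380, -0.0959, -0.3868)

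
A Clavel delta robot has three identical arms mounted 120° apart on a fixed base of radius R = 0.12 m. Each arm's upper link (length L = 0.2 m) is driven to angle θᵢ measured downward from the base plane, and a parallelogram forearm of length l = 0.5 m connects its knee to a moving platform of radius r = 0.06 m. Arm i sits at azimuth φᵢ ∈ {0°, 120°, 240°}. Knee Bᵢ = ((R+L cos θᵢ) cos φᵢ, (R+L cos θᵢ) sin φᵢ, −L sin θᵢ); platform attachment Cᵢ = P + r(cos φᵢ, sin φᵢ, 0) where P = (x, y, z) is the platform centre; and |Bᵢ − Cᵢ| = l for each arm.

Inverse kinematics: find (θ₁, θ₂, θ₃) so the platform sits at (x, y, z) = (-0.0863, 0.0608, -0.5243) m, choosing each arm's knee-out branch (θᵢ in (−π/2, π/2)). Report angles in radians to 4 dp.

θ₁ = 0.6982, θ₂ = 0.2619, θ₃ = 0.5236

rotate P by −φ1: (-0.0863, 0.0608, -0.5243)
  A cos θ + B sin θ = C:  0.1463·cos θ + -0.5243·sin θ = -0.2250
  θ1 = atan2(B,A) + arccos(C/0.5443) = 0.6982
arm 2 (φ=120.0°): x'=0.0958, y'=0.0443
  A=-0.0358, B=-0.5243, C=(l²−L²−A²−y'²−z²)/(2L)=-0.1703
  γ=atan2(-0.5243,-0.0358)=-1.6390;  ψ=arccos(-0.3241)=1.9009;  θ2=γ+ψ≈0.2619
arm 3 (φ=240.0°): x'=-0.0095, y'=-0.1051
  e−x'=0.0695;  (l²−L²−(e−x')²−y'²−z²)/2L = -0.2019
  θ3 = atan2(B,A) + arccos(C/0.5289) = 0.5236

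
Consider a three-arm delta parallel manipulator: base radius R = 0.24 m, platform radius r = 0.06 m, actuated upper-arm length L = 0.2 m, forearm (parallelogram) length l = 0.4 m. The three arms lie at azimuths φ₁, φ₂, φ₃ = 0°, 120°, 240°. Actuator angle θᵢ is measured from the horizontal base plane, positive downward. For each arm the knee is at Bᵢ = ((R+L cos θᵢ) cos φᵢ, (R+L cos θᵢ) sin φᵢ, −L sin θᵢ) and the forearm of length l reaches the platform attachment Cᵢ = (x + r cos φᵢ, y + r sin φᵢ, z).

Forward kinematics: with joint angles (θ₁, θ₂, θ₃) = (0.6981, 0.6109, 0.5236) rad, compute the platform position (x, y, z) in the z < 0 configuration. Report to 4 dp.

φ1=0.0°: virtual centre (0.3332, 0.0000, -0.1286), radius l
arm 2 at φ=120.0°: ρ2 = 0.3438;  O2 = (-0.1719, 0.2978, -0.1147)
φ3=240.0°: virtual centre (-0.1766, -0.3059, -0.1000), radius l
|O₂|²−|O₁|² = 0.0038;  |O₃|²−|O₁|² = 0.0072
linear system: -1.0103x+0.5955y = 0.0038−0.0277z; -1.0196x+-0.6118y = 0.0072−0.0571z
Cramer: x(z) = -0.0054+0.0416z;  y(z) = -0.0028+0.0241z
sphere 1 gives Az²+Bz+C=0 with A=1.0023, B=0.2288, C=-0.0288;  B²−4AC=0.1678;  roots -0.3185, 0.0902;  negative root z = -0.3185
x = -0.0186, y = -0.0104

(-0.0186, -0.0104, -0.3185)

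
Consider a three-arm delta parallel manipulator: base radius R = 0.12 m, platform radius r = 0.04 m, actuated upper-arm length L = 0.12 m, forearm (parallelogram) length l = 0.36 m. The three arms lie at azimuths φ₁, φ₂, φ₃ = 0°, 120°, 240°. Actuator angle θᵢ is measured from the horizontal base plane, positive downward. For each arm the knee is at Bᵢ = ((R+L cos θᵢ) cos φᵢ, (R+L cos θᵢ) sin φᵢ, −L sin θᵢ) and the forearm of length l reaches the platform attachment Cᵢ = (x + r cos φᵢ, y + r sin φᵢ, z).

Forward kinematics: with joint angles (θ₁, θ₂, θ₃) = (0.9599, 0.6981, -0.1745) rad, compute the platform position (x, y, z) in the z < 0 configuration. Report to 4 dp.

arm 1 at φ=0.0°: (R−r)+L cos θ1 = 0.1488;  O1 = (0.1488, 0.0000, -0.0983)
O2 = (0.1719·cos120.0°, 0.1719·sin120.0°, -0.0771) = (-0.0860, 0.1489, -0.0771)
arm 3 at φ=240.0°: (R−r)+L cos θ3 = 0.1982;  O3 = (-0.0991, -0.1716, 0.0208)
subtract pairs → two planes through P
[-0.4696 0.2978 0.0423]·P = 0.0037;  [-0.4958 -0.3433 0.2383]·P = 0.0079
det = 0.3088;  x = -0.0117+0.2768z,  y = -0.0061+0.2943z
sphere 1 gives Az²+Bz+C=0 with A=1.1632, B=0.1041, C=-0.0941;  B²−4AC=0.4488;  roots -0.3327, 0.2432;  negative root z = -0.3327
x = -0.1038, y = -0.1040

(-0.1038, -0.1040, -0.3327)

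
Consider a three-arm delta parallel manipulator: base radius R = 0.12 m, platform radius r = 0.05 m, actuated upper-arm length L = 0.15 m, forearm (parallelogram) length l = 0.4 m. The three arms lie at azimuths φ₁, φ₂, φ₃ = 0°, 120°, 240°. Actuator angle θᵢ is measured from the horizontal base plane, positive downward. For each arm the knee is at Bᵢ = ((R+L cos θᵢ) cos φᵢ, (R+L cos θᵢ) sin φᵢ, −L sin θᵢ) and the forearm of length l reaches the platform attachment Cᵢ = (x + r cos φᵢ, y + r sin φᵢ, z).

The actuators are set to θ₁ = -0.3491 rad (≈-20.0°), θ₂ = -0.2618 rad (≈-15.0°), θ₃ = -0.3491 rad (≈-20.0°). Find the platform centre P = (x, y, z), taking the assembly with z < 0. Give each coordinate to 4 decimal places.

φ1=0.0°: virtual centre (0.2110, 0.0000, 0.0513), radius l
φ2=120.0°: virtual centre (-0.1074, 0.1861, 0.0388), radius l
arm 3 at φ=240.0°: e+L cos θ3 = 0.2110;  centre 3 = (-0.1055, -0.1827, 0.0513)
|centre ₂|²−|centre ₁|² = 0.0006;  |centre ₃|²−|centre ₁|² = 0.0000
plane₁₂: -0.6368x+0.3722y+-0.0250z = 0.0006
Cramer: x(z) = -0.0004-0.0195z;  y(z) = 0.0007+0.0337z
into |P−centre ₁|² = l²: 1.0015z² + -0.0943z + -0.1127 = 0;  Δ = 0.4603;  z = -0.2916 or 0.3858 → z<0 root = -0.2916
x = 0.0053, y = -0.0091

(0.0053, -0.0091, -0.2916)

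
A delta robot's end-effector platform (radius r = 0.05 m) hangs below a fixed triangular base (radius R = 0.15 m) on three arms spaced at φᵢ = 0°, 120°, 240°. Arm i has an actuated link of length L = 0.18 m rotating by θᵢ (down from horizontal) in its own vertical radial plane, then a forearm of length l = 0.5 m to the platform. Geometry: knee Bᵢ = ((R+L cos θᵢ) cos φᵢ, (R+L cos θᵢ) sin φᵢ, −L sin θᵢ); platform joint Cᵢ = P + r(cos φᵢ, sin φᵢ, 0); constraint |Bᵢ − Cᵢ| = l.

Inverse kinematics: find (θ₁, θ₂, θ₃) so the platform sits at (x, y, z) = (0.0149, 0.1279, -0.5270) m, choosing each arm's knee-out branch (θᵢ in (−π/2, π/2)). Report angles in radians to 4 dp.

θ₁ = 0.6109, θ₂ = 0.3493, θ₃ = 0.9599

rotate P by −φ1: (0.0149, 0.1279, -0.5270)
  A cos θ + B sin θ = C:  0.0851·cos θ + -0.5270·sin θ = -0.2326
  √(A²+B²)=0.5338;  θ1 = -1.4107+2.0216 ≈ 0.6109
arm 2 (φ=120.0°): x'=0.1033, y'=-0.0769
  e−x'=-0.0033;  (l²−L²−(e−x')²−y'²−z²)/2L = -0.1835
  √(A²+B²)=0.5270;  θ2 = -1.5771+1.9264 ≈ 0.3493
rotate P by −φ3: (-0.1182, -0.0510, -0.5270)
  A=0.2182, B=-0.5270, C=(l²−L²−A²−y'²−z²)/(2L)=-0.3065
  θ3 = atan2(B,A) + arccos(C/0.5704) = 0.9599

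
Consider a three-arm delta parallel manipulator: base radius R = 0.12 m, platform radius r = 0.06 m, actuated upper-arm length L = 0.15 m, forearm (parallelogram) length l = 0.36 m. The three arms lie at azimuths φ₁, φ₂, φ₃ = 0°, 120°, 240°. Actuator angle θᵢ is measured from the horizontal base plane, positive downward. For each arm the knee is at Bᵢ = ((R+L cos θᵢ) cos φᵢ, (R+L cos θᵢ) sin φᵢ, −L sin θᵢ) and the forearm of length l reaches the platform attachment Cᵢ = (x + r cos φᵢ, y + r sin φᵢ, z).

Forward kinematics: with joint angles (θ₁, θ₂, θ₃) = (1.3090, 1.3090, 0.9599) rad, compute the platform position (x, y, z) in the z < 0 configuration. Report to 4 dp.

φ1=0.0°: virtual centre (0.0988, 0.0000, -0.1449), radius l
arm 2 at φ=120.0°: ρ2 = 0.0988;  S2 = (-0.0494, 0.0856, -0.1449)
S3 = (0.1460·cos240.0°, 0.1460·sin240.0°, -0.1229) = (-0.0730, -0.1265, -0.1229)
subtract pairs → two planes through P
linear system: -0.2965x+0.1712y = 0.0000−0.0000z; -0.3437x+-0.2529y = 0.0057−0.0440z
Cramer: x(z) = -0.0072+0.0563z;  y(z) = -0.0126+0.0976z
quadratic in z: (1.0127)z²+(0.2754)z+(-0.0972)=0, √Δ=0.6852 → z ∈ {-0.4743, 0.2024}; z = -0.4743 (taking z<0)
x = -0.0340, y = -0.0588

(-0.0340, -0.0588, -0.4743)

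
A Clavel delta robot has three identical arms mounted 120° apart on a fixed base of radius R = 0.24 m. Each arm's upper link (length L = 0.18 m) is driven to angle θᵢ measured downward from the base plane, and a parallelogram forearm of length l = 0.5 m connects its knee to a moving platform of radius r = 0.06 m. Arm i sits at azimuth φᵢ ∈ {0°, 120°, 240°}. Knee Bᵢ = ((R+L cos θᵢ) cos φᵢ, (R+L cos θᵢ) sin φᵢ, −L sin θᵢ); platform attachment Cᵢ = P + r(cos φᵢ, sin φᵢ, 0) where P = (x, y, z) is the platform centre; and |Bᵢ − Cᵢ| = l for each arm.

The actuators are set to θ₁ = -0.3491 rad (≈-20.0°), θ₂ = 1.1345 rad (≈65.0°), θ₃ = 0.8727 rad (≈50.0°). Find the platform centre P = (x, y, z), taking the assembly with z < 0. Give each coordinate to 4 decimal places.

(0.2100, -0.0456, -0.4165)

S1 = (0.3491·cos0.0°, 0.3491·sin0.0°, 0.0616) = (0.3491, 0.0000, 0.0616)
S2 = (0.2561·cos120.0°, 0.2561·sin120.0°, -0.1631) = (-0.1280, 0.2218, -0.1631)
φ3=240.0°: virtual centre (-0.1478, -0.2561, -0.1379), radius l
eliminate P² terms by subtracting sphere 1 from 2 and 3
[-0.9544 0.4435 -0.4494]·P = -0.0335;  [-0.9940 -0.5122 -0.3989]·P = -0.0192
Cramer: x(z) = 0.0276-0.4379z;  y(z) = -0.0161+0.0710z
into |P−S₁|² = l²: 1.1968z² + 0.1562z + -0.1426 = 0;  Δ = 0.7070;  z = -0.4165 or 0.2860 → z<0 root = -0.4165
x = 0.2100, y = -0.0456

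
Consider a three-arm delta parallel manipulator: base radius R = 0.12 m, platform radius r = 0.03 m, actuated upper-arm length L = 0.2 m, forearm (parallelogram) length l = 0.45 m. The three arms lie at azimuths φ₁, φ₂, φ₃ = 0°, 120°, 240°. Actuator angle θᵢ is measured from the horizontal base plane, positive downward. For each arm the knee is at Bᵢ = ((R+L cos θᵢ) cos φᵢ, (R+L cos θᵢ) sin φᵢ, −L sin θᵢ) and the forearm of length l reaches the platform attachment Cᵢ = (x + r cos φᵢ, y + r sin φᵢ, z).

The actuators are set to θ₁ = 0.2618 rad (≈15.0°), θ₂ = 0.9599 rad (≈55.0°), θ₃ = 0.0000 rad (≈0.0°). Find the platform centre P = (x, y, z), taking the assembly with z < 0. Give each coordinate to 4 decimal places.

O1 = (0.2832·cos0.0°, 0.2832·sin0.0°, -0.0518) = (0.2832, 0.0000, -0.0518)
φ2=120.0°: virtual centre (-0.1024, 0.1773, -0.1638), radius l
arm 3 at φ=240.0°: ρ3 = 0.2900;  O3 = (-0.1450, -0.2511, 0.0000)
eliminate P² terms by subtracting sphere 1 from 2 and 3
[-0.7711 0.3546 -0.2241]·P = -0.0141;  [-0.8564 -0.5023 0.1035]·P = 0.0012
Cramer: x(z) = 0.0096-0.1098z;  y(z) = -0.0189+0.3933z
quadratic in z: (1.1667)z²+(0.1488)z+(-0.1246)=0, √Δ=0.7770 → z ∈ {-0.3967, 0.2693}; z = -0.3967 (taking z<0)
x = 0.0532, y = -0.1749

(0.0532, -0.1749, -0.3967)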